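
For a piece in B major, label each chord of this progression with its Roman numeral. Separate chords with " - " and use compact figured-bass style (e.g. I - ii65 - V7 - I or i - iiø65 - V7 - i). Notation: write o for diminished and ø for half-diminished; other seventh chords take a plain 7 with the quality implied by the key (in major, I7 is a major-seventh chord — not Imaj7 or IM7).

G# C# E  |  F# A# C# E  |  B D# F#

ii64 - V7 - I

G#-C#-E has root C#, degree 2 in B major, so ii64.
F#-A#-C#-E: dominant seventh chord on F# = scale degree 5 → V7.
B-D#-F#: major triad on B = scale degree 1 → I.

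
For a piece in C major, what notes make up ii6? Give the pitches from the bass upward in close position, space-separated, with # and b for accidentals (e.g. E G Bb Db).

In C major, scale degree 2 is D, and the diatonic chord built there is a minor triad.
Stacking thirds from D gives D-F-A.
The figured bass 6 indicates first inversion, placing the third (F) in the bass: F-A-D.

F A D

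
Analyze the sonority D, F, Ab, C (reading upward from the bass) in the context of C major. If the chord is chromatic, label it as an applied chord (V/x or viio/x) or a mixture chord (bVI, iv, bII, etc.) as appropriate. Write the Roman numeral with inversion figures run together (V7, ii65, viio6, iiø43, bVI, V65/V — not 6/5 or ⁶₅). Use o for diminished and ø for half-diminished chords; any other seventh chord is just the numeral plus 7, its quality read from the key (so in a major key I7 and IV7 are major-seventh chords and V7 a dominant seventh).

iiø7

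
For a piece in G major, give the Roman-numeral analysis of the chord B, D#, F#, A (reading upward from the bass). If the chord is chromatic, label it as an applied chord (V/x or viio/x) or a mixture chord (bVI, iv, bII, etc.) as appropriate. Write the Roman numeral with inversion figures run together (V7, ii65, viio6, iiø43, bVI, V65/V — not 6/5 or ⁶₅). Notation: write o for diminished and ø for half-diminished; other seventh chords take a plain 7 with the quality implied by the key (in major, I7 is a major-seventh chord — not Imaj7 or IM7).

V7/vi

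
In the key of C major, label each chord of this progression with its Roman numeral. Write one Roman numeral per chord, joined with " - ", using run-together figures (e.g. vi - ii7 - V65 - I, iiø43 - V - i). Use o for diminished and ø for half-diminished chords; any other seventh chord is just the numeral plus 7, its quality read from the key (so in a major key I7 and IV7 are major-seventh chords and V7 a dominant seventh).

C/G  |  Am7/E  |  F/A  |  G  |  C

C/G: root C is the tonic; major triad there is I64.
Am7/E: minor seventh chord on A = scale degree 6 → vi43.
F/A: major triad on F = scale degree 4 → IV6.
G has root G, degree 5 in C major, so V.
C has root C, degree 1 in C major, so I.

I64 - vi43 - IV6 - V - I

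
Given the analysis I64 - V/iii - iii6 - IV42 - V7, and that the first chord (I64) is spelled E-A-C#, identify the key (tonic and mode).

A major

The anchor chord is a major triad on A, labeled I64.
If A is scale degree 1 and the mode makes that degree carry a major triad, the tonic is A and the mode is major.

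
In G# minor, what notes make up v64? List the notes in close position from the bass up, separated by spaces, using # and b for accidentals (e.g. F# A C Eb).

A# D# F#

The numeral's case and figure indicate a minor triad. In G# minor its root, the dominant, is D#.
Stacking thirds from D# gives D#-F#-A#.
With the 64 figure the chord is in second inversion; from the bass A# upward in close position it reads A#-D#-F#.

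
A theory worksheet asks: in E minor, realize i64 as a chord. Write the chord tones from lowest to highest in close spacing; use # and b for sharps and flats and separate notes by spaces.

B E G

In E minor, scale degree 1 is E, and the diatonic chord built there is a minor triad.
That chord is spelled E-G-B.
With the 64 figure the chord is in second inversion; from the bass B upward in close position it reads B-E-G.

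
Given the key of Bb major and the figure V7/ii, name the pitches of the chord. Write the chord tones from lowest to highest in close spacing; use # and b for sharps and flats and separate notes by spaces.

The slash means an applied dominant: we want the dominant of ii. In Bb major, ii is C minor, and its dominant is built on G.
Building a dominant seventh chord on G gives G-B-D-F.

G B D F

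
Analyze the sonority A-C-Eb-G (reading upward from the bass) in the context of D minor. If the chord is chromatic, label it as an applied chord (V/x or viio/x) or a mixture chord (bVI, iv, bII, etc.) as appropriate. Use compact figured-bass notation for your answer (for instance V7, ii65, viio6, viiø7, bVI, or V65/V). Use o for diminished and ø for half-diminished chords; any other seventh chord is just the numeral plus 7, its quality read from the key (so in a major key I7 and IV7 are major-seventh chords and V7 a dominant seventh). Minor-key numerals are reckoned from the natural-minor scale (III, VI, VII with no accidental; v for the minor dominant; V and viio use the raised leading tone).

Stacked in thirds the chord is A-C-Eb-G: a half-diminished seventh chord on A.
A sits a half step below Bb (VI in D minor); a diminished chord there is the applied leading-tone chord of VI.

viiø7/VI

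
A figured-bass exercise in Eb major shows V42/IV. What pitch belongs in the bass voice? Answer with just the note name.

Db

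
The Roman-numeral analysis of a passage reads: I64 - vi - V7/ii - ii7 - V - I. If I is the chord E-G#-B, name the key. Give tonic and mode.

E major

The chord E is a major triad rooted on E; its label is I.
If E is scale degree 1 and the mode makes that degree carry a major triad, the tonic is E and the mode is major.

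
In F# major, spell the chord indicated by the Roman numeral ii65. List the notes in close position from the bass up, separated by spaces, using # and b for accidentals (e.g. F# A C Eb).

In F# major, the second degree is G#, and the diatonic chord built there is a minor seventh chord.
Stacking thirds from G# gives G#-B-D#-F#.
With the 65 figure the chord is in first inversion; from the bass B upward in close position it reads B-D#-F#-G#.

B D# F# G#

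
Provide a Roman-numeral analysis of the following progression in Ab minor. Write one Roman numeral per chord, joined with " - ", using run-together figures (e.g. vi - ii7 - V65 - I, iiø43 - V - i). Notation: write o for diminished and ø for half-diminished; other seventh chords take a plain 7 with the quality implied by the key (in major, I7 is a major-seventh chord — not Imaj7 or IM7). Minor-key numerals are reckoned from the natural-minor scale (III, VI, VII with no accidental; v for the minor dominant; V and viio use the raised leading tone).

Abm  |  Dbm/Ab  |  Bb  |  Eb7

i - iv64 - V/V - V7

Abm: root Ab is the tonic; minor triad there is i.
Dbm/Ab has root Db, degree 4 in Ab minor, so iv64.
Bb is the secondary dominant of V (major triad on Bb): V/V.
Eb7: dominant seventh chord on Eb = scale degree 5 → V7.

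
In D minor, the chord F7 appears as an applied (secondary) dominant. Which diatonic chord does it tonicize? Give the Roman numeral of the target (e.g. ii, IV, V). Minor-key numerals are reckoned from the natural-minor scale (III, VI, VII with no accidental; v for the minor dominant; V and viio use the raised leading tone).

VI

The chord is a dominant seventh chord on F.
A dominant resolves down a perfect fifth: F → Bb. In D minor, Bb is scale degree 6, i.e. VI.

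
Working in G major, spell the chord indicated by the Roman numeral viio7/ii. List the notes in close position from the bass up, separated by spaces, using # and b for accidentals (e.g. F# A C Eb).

G# B D F

The slash marks an applied leading-tone chord: viio of ii. In G major, ii is A, so the leading tone to it is G#, a half step below.
Building a fully diminished seventh chord on G# gives G#-B-D-F.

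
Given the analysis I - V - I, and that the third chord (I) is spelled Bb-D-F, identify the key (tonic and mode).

Bb major

The anchor chord is a major triad on Bb, labeled I.
If Bb is scale degree 1 and the mode makes that degree carry a major triad, the tonic is Bb and the mode is major.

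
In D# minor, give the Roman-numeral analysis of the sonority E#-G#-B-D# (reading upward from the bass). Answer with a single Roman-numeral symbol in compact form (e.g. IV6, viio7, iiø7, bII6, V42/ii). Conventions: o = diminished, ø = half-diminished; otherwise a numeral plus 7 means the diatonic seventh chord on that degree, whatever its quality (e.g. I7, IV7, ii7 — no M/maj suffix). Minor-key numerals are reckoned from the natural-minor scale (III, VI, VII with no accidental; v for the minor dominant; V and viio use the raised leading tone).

The pitches E#-G#-B-D# form a half-diminished seventh chord rooted on E#.
In D# minor, E# is the supertonic; the diatonic half-diminished seventh chord there is iiø7.

iiø7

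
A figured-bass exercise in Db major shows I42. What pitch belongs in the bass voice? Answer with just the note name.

I in Db major has root Db; the chord is Db-F-Ab-C.
The figure 42 means third inversion — the seventh is in the bass.

C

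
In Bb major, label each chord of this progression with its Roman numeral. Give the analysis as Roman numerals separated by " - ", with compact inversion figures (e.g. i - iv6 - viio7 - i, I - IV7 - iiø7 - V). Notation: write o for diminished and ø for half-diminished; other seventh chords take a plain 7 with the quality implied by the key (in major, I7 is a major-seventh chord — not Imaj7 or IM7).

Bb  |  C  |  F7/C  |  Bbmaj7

I - V/V - V43 - I7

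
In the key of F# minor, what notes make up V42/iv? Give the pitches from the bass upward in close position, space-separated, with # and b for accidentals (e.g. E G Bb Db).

E F# A# C#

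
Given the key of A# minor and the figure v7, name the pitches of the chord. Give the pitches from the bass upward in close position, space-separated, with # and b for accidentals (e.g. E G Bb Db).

E# G# B# D#

The numeral's case and figure indicate a minor seventh chord. In A# minor its root, the fifth degree, is E#.
That chord is spelled E#-G#-B#-D#.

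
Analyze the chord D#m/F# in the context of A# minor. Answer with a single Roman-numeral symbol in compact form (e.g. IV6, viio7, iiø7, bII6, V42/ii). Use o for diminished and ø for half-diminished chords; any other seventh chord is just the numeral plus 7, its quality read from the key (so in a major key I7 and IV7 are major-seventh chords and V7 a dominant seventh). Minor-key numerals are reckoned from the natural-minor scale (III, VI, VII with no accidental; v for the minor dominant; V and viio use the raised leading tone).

iv6

Stacked in thirds the chord is D#-F#-A#: a minor triad on D#.
D# is scale degree 4 in A# minor, and a minor triad on that degree is written iv.
With F# in the bass the chord is in first inversion, so the figured bass is 6.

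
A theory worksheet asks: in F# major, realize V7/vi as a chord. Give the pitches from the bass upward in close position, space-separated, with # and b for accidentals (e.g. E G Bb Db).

The slash means an applied dominant: we want the dominant of vi. In F# major, vi is D# minor, and its dominant is built on A#.
Building a dominant seventh chord on A# gives A#-C##-E#-G#.

A# C## E# G#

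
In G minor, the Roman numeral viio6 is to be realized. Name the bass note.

viio in G minor has root F#; the chord is F#-A-C.
The figure 6 means first inversion — the third is in the bass.

A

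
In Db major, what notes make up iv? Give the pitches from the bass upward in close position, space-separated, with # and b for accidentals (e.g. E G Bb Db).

Gb Bbb Db

iv is the minor subdominant, borrowed from the parallel minor. In Db major that root is Gb.
So the chord is Gb-Bbb-Db, a minor triad.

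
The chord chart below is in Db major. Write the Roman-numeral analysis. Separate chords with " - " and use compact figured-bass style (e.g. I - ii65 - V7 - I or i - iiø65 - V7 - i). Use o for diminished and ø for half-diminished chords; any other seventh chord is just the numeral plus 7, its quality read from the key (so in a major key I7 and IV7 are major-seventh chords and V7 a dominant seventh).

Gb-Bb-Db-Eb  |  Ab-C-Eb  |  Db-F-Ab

ii65 - V - I

Gb-Bb-Db-Eb has root Eb, degree 2 in Db major, so ii65.
Ab-C-Eb has root Ab, degree 5 in Db major, so V.
Db-F-Ab: major triad on Db = scale degree 1 → I.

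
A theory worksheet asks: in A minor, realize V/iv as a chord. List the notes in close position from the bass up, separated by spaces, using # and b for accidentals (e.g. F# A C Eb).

A C# E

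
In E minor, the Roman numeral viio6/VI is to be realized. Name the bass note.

The applied chord viio6/VI is rooted on B: B-D-F.
The figure 6 means first inversion — the third is in the bass.

D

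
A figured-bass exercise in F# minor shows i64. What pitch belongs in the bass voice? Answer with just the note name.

i in F# minor has root F#; the chord is F#-A-C#.
The figure 64 means second inversion — the fifth is in the bass.

C#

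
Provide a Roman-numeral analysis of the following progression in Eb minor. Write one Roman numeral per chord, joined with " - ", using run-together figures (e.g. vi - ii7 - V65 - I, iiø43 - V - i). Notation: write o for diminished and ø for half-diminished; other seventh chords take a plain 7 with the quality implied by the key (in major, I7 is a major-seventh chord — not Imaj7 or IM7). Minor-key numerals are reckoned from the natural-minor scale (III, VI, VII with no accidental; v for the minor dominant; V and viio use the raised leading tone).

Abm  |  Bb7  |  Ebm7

iv - V7 - i7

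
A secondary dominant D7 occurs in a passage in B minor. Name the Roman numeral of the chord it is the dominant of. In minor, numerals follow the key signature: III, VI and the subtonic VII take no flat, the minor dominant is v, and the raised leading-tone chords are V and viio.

VI

The chord is a dominant seventh chord on D.
A dominant resolves down a perfect fifth: D → G. In B minor, G is scale degree 6, i.e. VI.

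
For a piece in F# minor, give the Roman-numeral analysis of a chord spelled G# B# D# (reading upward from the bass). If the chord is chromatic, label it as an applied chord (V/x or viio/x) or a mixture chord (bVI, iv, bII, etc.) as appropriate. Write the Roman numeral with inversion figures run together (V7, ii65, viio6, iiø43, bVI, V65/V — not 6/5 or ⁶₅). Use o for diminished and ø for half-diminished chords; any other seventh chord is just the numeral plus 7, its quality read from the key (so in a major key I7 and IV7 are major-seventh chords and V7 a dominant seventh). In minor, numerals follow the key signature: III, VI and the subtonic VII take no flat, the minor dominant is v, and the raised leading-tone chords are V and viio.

The pitches G#-B#-D# form a major triad rooted on G#.
G# is not a diatonic chord root with this quality in F# minor, but it lies a perfect fifth above C# (V), so the chord functions as an applied dominant of V.

V/V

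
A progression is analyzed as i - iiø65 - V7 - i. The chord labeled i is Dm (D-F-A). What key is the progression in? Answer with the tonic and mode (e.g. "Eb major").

D minor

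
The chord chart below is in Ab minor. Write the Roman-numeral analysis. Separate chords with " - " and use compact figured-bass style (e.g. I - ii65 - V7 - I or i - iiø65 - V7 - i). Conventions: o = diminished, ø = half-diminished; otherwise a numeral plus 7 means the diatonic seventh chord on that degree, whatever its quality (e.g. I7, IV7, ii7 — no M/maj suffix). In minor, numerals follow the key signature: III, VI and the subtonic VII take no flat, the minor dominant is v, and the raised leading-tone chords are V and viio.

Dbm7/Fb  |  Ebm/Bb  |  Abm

Dbm7/Fb: root Db is the subdominant; minor seventh chord there is iv65.
Ebm/Bb: minor triad on Eb = scale degree 5 → v64.
Abm has root Ab, degree 1 in Ab minor, so i.

iv65 - v64 - i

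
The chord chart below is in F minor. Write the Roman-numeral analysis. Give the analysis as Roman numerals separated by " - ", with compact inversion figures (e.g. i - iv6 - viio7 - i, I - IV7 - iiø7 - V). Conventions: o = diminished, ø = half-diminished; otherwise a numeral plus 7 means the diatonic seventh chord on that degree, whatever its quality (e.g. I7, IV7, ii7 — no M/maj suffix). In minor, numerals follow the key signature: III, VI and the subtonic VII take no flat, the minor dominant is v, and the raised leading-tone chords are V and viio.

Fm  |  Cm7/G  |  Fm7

i - v43 - i7

Fm: minor triad on F = scale degree 1 → i.
Cm7/G: root C is the dominant; minor seventh chord there is v43.
Fm7 has root F, degree 1 in F minor, so i7.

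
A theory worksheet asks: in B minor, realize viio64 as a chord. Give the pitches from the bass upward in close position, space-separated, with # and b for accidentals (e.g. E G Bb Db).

E A# C#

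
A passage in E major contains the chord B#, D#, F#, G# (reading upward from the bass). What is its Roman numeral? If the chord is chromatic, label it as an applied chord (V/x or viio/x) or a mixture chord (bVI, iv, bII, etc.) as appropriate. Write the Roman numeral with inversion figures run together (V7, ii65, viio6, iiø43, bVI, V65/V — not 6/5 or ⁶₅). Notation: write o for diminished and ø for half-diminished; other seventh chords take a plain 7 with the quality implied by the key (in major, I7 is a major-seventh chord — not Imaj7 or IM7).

Stacked in thirds the chord is G#-B#-D#-F#: a dominant seventh chord on G#.
G# is not a diatonic chord root with this quality in E major, but it lies a perfect fifth above C# (vi), so the chord functions as an applied dominant of vi.
With B# in the bass the chord is in first inversion, so the figured bass is 65.

V65/vi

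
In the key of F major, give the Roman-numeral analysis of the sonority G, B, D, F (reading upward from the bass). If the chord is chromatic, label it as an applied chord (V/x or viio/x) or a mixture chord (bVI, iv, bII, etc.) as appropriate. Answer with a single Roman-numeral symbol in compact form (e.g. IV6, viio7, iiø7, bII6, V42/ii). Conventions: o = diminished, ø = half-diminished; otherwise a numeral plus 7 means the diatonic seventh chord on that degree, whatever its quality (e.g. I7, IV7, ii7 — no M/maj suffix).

Stacked in thirds the chord is G-B-D-F: a dominant seventh chord on G.
G is not a diatonic chord root with this quality in F major, but it lies a perfect fifth above C (V), so the chord functions as an applied dominant of V.

V7/V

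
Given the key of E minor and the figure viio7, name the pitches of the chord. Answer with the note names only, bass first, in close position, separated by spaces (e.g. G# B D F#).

D# F# A C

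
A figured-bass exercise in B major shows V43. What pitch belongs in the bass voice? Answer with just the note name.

V in B major has root F#; the chord is F#-A#-C#-E.
The figure 43 means second inversion — the fifth is in the bass.

C#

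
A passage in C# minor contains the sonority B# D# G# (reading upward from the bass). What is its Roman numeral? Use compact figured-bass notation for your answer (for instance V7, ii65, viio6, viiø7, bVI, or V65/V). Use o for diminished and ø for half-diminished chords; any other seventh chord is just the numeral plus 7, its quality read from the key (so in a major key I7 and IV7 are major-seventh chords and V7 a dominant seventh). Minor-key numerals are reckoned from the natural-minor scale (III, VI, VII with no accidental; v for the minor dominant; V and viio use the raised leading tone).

Stacked in thirds the chord is G#-B#-D#: a major triad on G#.
In C# minor, G# is the dominant; the diatonic major triad there is V.
With B# in the bass the chord is in first inversion, so the figured bass is 6.

V6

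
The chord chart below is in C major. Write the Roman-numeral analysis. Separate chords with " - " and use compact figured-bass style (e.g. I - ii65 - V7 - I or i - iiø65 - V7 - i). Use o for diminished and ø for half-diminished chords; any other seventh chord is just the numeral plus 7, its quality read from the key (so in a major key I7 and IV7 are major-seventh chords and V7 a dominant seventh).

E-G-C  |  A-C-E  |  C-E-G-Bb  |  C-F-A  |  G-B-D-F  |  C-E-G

I6 - vi - V7/IV - IV64 - V7 - I

E-G-C: root C is the tonic; major triad there is I6.
A-C-E has root A, degree 6 in C major, so vi.
C-E-G-Bb: a dominant seventh chord on C, the applied dominant of IV → V7/IV.
C-F-A has root F, degree 4 in C major, so IV64.
G-B-D-F: root G is the dominant; dominant seventh chord there is V7.
C-E-G has root C, degree 1 in C major, so I.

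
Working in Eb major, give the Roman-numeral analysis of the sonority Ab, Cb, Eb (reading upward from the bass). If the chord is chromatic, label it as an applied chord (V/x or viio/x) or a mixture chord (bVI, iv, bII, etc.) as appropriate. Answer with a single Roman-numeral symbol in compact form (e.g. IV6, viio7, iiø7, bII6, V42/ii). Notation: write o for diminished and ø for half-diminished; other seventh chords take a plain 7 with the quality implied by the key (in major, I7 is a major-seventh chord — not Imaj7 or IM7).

iv

The pitches Ab-Cb-Eb form a minor triad rooted on Ab.
Ab is the fourth degree of Eb major. This is the minor subdominant, borrowed from the parallel minor.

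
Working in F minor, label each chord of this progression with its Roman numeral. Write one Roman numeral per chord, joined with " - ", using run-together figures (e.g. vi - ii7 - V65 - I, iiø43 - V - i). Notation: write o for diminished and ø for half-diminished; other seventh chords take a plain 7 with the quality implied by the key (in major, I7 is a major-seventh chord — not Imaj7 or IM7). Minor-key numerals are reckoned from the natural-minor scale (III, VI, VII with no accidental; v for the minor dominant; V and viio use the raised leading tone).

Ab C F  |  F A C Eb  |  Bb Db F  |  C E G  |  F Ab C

i6 - V7/iv - iv - V - i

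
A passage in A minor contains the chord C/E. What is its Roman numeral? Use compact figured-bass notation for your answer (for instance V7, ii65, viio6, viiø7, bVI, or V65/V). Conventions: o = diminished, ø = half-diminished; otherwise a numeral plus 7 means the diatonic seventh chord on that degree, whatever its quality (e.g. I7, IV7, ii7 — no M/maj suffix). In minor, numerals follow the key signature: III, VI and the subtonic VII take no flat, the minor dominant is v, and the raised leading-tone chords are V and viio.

III6

The pitches C-E-G form a major triad rooted on C.
C is scale degree 3 in A minor, and a major triad on that degree is written III.
With E in the bass the chord is in first inversion, so the figured bass is 6.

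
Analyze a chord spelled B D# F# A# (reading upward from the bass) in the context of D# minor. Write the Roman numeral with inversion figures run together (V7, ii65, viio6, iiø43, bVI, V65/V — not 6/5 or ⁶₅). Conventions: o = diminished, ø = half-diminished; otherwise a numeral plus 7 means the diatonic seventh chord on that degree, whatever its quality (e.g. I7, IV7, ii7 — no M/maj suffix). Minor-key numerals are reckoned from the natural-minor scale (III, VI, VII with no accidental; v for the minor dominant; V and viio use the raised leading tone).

Stacked in thirds the chord is B-D#-F#-A#: a major seventh chord on B.
In D# minor, B is the submediant; the diatonic major seventh chord there is VI7.

VI7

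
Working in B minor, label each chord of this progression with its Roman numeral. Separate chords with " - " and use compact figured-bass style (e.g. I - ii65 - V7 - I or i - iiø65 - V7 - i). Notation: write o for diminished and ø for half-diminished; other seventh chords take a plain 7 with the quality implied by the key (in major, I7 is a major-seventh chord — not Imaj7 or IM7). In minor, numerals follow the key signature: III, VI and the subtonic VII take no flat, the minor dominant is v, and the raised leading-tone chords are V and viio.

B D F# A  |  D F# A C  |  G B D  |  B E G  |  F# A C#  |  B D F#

B-D-F#-A: minor seventh chord on B = scale degree 1 → i7.
D-F#-A-C: chromatic; D is V of VI, so V7/VI.
G-B-D has root G, degree 6 in B minor, so VI.
B-E-G: root E is the subdominant; minor triad there is iv64.
F#-A-C# has root F#, degree 5 in B minor, so v.
B-D-F#: root B is the tonic; minor triad there is i.

i7 - V7/VI - VI - iv64 - v - i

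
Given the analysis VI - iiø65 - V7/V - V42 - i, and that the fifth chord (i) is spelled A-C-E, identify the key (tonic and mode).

A minor

The anchor chord is a minor triad on A, labeled i.
If A is scale degree 1 and the mode makes that degree carry a minor triad, the tonic is A and the mode is minor.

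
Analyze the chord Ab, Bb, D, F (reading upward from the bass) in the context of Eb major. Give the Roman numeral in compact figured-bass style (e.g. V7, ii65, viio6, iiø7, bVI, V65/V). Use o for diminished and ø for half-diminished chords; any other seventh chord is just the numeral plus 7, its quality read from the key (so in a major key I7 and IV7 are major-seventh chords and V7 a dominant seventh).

Stacked in thirds the chord is Bb-D-F-Ab: a dominant seventh chord on Bb.
In Eb major, Bb is the dominant; the diatonic dominant seventh chord there is V7.
With Ab in the bass the chord is in third inversion, so the figured bass is 42.

V42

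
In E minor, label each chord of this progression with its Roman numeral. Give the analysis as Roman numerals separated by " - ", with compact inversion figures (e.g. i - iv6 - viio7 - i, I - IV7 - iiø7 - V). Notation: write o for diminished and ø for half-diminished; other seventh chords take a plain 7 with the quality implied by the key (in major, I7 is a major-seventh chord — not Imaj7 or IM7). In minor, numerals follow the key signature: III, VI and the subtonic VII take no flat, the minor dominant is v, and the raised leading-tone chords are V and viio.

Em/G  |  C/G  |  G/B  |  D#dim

i6 - VI64 - III6 - viio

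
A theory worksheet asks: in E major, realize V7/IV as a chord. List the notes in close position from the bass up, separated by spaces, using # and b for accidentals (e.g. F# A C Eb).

E G# B D

V7/IV is a secondary dominant — the dominant seventh of IV. IV in E major is A, so the applied chord's root is E, a perfect fifth above.
Building a dominant seventh chord on E gives E-G#-B-D.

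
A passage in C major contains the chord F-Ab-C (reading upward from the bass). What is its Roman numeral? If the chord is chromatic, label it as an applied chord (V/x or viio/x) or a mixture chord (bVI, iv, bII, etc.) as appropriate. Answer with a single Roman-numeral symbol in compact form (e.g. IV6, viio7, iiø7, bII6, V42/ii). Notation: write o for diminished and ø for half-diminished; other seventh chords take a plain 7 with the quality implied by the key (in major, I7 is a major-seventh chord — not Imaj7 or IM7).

The pitches F-Ab-C form a minor triad rooted on F.
F is the fourth degree of C major. This is the minor subdominant, borrowed from the parallel minor.

iv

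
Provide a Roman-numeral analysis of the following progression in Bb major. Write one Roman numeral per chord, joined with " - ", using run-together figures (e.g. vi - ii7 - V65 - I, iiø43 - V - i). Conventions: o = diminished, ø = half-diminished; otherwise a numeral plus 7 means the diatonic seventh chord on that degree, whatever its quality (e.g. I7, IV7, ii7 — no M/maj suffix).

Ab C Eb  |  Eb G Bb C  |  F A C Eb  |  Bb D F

bVII - ii65 - V7 - I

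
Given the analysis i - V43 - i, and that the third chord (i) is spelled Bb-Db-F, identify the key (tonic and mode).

The anchor chord is a minor triad on Bb, labeled i.
If Bb is scale degree 1 and the mode makes that degree carry a minor triad, the tonic is Bb and the mode is minor.

Bb minor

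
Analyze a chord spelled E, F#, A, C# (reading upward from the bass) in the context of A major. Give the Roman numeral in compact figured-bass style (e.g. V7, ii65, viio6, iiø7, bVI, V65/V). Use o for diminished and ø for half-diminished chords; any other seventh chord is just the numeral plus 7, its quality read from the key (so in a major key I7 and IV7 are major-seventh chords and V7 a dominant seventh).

vi42

The pitches F#-A-C#-E form a minor seventh chord rooted on F#.
In A major, F# is the submediant; the diatonic minor seventh chord there is vi7.
With E in the bass the chord is in third inversion, so the figured bass is 42.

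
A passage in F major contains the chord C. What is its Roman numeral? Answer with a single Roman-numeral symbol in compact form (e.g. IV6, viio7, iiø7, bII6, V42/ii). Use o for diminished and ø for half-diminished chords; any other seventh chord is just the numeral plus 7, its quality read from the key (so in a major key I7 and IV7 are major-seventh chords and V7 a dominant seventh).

Stacked in thirds the chord is C-E-G: a major triad on C.
In F major, C is the dominant; the diatonic major triad there is V.

V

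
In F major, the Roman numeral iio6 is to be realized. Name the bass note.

iio in F major has root G; the chord is G-Bb-Db.
The figure 6 means first inversion — the third is in the bass.

Bb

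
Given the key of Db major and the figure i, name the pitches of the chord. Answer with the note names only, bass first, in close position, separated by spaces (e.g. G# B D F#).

Db Fb Ab

Scale degree 1 in Db major is Db; here the chord built on it is altered to a minor triad. i is the minor tonic, borrowed from the parallel minor.
So the chord is Db-Fb-Ab.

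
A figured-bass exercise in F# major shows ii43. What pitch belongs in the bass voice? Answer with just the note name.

ii in F# major has root G#; the chord is G#-B-D#-F#.
The figure 43 means second inversion — the fifth is in the bass.

D#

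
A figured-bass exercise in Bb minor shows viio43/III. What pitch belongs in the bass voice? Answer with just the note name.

Gb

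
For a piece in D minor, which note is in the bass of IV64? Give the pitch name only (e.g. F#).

IV in D minor has root G; the chord is G-B-D.
The figure 64 means second inversion — the fifth is in the bass.

D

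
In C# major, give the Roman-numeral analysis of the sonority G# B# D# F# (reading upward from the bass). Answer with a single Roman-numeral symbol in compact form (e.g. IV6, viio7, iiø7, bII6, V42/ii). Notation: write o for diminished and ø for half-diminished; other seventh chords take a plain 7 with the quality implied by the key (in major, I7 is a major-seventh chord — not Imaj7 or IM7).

Stacked in thirds the chord is G#-B#-D#-F#: a dominant seventh chord on G#.
In C# major, G# is the dominant; the diatonic dominant seventh chord there is V7.

V7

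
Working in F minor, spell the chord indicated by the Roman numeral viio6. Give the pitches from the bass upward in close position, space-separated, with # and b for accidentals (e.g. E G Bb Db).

In F minor, the leading-tone chord is built on the raised seventh degree, E.
That chord is spelled E-G-Bb.
With the 6 figure the chord is in first inversion; from the bass G upward in close position it reads G-Bb-E.

G Bb E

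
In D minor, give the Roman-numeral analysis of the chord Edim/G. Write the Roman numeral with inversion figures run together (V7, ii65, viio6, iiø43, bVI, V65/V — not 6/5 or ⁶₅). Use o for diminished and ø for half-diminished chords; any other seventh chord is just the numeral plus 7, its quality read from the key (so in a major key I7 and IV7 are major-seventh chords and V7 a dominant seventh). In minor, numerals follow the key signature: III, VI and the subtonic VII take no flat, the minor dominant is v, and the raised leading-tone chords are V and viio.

Stacked in thirds the chord is E-G-Bb: a diminished triad on E.
In D minor, E is the supertonic; the diatonic diminished triad there is iio.
With G in the bass the chord is in first inversion, so the figured bass is 6.

iio6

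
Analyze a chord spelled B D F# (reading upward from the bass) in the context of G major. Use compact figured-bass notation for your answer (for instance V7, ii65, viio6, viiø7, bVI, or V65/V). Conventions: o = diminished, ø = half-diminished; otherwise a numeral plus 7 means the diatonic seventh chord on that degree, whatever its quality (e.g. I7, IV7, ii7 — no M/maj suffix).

iii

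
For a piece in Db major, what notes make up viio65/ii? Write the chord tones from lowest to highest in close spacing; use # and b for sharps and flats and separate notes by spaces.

F Ab Cb D

viio65/ii is a secondary leading-tone chord. The target ii is Eb in Db major; the applied chord is rooted a semitone below, on D.
Building a fully diminished seventh chord on D gives D-F-Ab-Cb.
With the 65 figure the chord is in first inversion; from the bass F upward in close position it reads F-Ab-Cb-D.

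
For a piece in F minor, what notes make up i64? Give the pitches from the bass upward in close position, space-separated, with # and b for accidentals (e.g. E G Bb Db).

C F Ab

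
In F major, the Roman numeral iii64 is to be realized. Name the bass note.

E

iii in F major has root A; the chord is A-C-E.
The figure 64 means second inversion — the fifth is in the bass.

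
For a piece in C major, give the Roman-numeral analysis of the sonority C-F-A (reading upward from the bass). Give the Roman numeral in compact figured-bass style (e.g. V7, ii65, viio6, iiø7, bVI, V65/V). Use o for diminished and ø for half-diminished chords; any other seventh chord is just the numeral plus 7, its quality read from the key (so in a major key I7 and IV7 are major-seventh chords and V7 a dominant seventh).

IV64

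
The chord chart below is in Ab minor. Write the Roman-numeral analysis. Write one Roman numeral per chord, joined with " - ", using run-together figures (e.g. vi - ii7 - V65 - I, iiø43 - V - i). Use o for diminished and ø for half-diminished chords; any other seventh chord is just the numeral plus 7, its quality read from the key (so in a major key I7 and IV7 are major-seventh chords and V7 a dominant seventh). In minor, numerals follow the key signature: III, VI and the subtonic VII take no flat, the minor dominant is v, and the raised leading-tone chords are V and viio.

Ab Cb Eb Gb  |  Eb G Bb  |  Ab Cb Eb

Ab-Cb-Eb-Gb: root Ab is the tonic; minor seventh chord there is i7.
Eb-G-Bb: major triad on Eb = scale degree 5 → V.
Ab-Cb-Eb: root Ab is the tonic; minor triad there is i.

i7 - V - i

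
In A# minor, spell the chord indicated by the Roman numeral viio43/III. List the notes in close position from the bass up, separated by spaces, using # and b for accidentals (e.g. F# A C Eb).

viio43/III is a secondary leading-tone chord. The target III is C# in A# minor; the applied chord is rooted a semitone below, on B#.
Building a fully diminished seventh chord on B# gives B#-D#-F#-A.
With the 43 figure the chord is in second inversion; from the bass F# upward in close position it reads F#-A-B#-D#.

F# A B# D#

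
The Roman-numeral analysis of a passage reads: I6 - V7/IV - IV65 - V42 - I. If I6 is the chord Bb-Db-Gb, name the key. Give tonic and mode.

The anchor chord is a major triad on Gb, labeled I6.
If Gb is scale degree 1 and the mode makes that degree carry a major triad, the tonic is Gb and the mode is major.

Gb major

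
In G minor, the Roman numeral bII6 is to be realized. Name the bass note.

C

bII in G minor has root Ab; the chord is Ab-C-Eb.
The figure 6 means first inversion — the third is in the bass.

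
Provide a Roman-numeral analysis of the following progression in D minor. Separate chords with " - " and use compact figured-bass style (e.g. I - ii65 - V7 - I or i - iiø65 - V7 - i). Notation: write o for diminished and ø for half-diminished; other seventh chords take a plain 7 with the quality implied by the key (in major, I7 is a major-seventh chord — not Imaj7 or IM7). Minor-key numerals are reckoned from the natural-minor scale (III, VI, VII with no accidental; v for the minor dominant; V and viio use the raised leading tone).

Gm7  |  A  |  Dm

Gm7: minor seventh chord on G = scale degree 4 → iv7.
A has root A, degree 5 in D minor, so V.
Dm: root D is the tonic; minor triad there is i.

iv7 - V - i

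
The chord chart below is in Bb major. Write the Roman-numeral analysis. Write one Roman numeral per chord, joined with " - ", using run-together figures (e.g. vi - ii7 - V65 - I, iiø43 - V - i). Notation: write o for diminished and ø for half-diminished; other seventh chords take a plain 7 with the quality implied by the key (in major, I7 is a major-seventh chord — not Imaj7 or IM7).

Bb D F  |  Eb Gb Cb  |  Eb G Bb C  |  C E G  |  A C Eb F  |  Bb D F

I - bII6 - ii65 - V/V - V65 - I

Bb-D-F has root Bb, degree 1 in Bb major, so I.
Eb-Gb-Cb is non-diatonic — a major triad on the lowered supertonic (Cb): the Neapolitan sixth, bII6 (third, Eb, in the bass — hence the 6).
Eb-G-Bb-C: root C is the supertonic; minor seventh chord there is ii65.
C-E-G: a major triad on C, the applied dominant of V → V/V.
A-C-Eb-F: root F is the dominant; dominant seventh chord there is V65.
Bb-D-F: root Bb is the tonic; major triad there is I.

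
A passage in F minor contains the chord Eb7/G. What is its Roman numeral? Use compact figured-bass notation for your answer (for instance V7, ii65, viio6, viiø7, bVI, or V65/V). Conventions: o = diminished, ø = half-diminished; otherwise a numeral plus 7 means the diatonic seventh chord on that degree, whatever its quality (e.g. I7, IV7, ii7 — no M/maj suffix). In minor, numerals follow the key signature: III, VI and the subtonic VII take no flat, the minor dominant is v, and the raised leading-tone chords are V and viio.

VII65

Stacked in thirds the chord is Eb-G-Bb-Db: a dominant seventh chord on Eb.
In F minor, Eb is the subtonic; the diatonic dominant seventh chord there is VII7.
With G in the bass the chord is in first inversion, so the figured bass is 65.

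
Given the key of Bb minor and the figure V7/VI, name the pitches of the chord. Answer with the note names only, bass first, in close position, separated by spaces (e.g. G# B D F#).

Db F Ab Cb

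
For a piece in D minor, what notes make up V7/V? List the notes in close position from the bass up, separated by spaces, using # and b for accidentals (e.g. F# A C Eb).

E G# B D

The slash means an applied dominant: we want the dominant of V. In D minor, V is A major, and its dominant is built on E.
Building a dominant seventh chord on E gives E-G#-B-D.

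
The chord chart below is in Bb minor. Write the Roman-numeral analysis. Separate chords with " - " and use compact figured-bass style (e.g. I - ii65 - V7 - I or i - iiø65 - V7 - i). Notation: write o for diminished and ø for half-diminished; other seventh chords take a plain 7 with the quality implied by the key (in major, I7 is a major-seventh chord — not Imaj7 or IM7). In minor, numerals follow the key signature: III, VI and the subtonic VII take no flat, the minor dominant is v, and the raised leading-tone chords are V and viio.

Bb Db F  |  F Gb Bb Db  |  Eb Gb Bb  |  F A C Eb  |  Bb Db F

i - VI42 - iv - V7 - i

Bb-Db-F: root Bb is the tonic; minor triad there is i.
F-Gb-Bb-Db has root Gb, degree 6 in Bb minor, so VI42.
Eb-Gb-Bb: root Eb is the subdominant; minor triad there is iv.
F-A-C-Eb: dominant seventh chord on F = scale degree 5 → V7.
Bb-Db-F: minor triad on Bb = scale degree 1 → i.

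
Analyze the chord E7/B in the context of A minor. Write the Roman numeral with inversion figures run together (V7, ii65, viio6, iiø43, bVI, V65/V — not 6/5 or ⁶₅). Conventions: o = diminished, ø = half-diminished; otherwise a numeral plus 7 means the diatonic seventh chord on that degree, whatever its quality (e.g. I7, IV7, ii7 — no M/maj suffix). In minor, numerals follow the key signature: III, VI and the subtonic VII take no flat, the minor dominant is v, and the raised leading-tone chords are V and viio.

V43

Stacked in thirds the chord is E-G#-B-D: a dominant seventh chord on E.
E is scale degree 5 in A minor, and a dominant seventh chord on that degree is written V7.
With B in the bass the chord is in second inversion, so the figured bass is 43.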